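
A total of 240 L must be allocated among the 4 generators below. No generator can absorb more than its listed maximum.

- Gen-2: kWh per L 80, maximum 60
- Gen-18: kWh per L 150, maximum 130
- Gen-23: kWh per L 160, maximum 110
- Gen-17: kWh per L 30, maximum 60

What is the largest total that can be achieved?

37100

Order the generators by kWh per L: Gen-23 160 > Gen-18 150 > Gen-2 80 > Gen-17 30.
Gen-23: +110 to 110 (cap) ; 130 left.
Give Gen-18 130 to hit its cap of 130 ; 0 left.
Total = 150×130 + 160×110 = 37100.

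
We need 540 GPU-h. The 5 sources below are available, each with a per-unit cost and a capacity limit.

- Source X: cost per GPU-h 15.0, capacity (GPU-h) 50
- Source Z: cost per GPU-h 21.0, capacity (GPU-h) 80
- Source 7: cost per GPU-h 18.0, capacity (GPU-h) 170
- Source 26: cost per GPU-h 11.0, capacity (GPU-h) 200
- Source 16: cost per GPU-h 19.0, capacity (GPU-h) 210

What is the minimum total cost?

Fill from the cheapest source first.
Source 26 (11.0): use full 200 — 340 GPU-h to go.
Source X at 15.0: take all 50 GPU-h — 290 still needed.
Source 7 (18.0): use full 170 — 120 GPU-h to go.
Take 120 from Source 16 at 19.0 to finish.
Source Z: unused.
Cost = 200×11.0 + 50×15.0 + 170×18.0 + 120×19.0 = 8290.

8290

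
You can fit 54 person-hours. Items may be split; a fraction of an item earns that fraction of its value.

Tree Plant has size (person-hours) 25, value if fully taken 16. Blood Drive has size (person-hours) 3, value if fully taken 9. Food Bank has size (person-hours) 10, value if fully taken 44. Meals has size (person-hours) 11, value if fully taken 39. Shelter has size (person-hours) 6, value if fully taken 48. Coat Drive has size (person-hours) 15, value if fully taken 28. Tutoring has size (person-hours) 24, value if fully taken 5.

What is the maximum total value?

173.76

Rank by value-to-size ratio: Shelter 48/6≈8, Food Bank 44/10≈4.4, Meals 39/11≈3.55, Blood Drive 9/3≈3, Coat Drive 28/15≈1.87, Tree Plant 16/25≈0.64, Tutoring 5/24≈0.208.
All 6 person-hours of Shelter fit (value 48) → 48 remain.
Food Bank: take in full, 10 person-hours for value 44 → 38 left.
All 11 person-hours of Meals fit (value 39) → 27 remain.
Take all of Blood Drive (3 person-hours, value 9) → 24 person-hours left.
All 15 person-hours of Coat Drive fit (value 28) → 9 remain.
Only 9 person-hours remain; take 9/25 of Tree Plant for value 16×9/25 = 5.76.
Total value = 173.76.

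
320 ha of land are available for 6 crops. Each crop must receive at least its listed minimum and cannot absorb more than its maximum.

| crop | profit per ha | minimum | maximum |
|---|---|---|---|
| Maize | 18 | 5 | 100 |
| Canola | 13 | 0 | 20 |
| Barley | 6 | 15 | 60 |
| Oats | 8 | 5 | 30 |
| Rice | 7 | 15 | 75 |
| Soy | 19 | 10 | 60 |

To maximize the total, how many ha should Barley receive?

35

Meeting every minimum uses 5+0+15+5+15+10 = 50 ha, leaving 270.
Rank by profit per ha: Soy 19 > Maize 18 > Canola 13 > Oats 8 > Rice 7 > Barley 6.
Soy takes 50 more to reach its cap of 60 → 220 left.
Give Maize 95 more to hit its cap of 100 → 125 left.
Canola takes 20 more to reach its cap of 20 → 105 left.
Give Oats 25 more to hit its cap of 30 → 80 left.
Give Rice 60 more to hit its cap of 75 → 20 left.
Barley has room for 45 more but only 20 remain, so it gets 35.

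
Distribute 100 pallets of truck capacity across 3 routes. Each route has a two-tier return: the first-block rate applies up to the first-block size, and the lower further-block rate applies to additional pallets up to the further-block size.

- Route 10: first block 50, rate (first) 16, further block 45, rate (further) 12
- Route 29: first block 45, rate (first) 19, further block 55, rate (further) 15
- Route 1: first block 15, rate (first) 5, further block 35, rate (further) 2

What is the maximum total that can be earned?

1730

Order all 6 blocks by rate: Route 29/T1 19 > Route 10/T1 16 > Route 29/T2 15 > Route 10/T2 12 > Route 1/T1 5 > Route 1/T2 2.
Fill Route 29 T1 block (45 at 19) ; 55 left.
Route 10 T1 at 16: fill all 50 ; 5 left.
Route 29/T2: +5 of 55 at 15; pool empty.
Total = 19×45 + 16×50 + 15×5 = 1730.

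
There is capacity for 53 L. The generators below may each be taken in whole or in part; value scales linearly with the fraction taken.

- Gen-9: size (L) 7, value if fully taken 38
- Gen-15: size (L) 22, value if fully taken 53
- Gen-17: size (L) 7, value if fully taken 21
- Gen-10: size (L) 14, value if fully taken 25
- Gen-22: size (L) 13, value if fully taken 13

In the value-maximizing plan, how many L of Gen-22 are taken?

3

Sort by value density: Gen-9 38/7≈5.43, Gen-17 21/7≈3, Gen-15 53/22≈2.41, Gen-10 25/14≈1.79, Gen-22 13/13≈1.
Take all of Gen-9 (7 L, value 38) ; 46 L left.
All 7 L of Gen-17 fit (value 21) ; 39 remain.
Take all of Gen-15 (22 L, value 53) ; 17 L left.
Gen-10: take in full, 14 L for value 25 ; 3 left.
Fill the last 3 L with part of Gen-22: 3/13 of it earns 3.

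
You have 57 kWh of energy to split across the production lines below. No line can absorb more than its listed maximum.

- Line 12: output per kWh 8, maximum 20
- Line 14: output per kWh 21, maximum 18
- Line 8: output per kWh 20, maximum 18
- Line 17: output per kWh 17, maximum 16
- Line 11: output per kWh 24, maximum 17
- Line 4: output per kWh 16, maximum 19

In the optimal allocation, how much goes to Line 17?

4

Rank by output per kWh: Line 11 24 > Line 14 21 > Line 8 20 > Line 17 17 > Line 4 16 > Line 12 8.
Line 11: +17 to 17 (cap) → 40 left.
Line 14: +18 to 18 (cap) → 22 left.
Line 8: +18 to 18 (cap) → 4 left.
Line 17: +4 (room for 16) → 4. Pool exhausted.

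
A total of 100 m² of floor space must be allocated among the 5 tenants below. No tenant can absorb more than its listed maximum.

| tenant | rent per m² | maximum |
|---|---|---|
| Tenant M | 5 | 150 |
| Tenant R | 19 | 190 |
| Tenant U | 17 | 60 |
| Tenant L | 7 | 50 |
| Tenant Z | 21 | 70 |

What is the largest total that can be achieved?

Rank by rent per m²: Tenant Z 21 > Tenant R 19 > Tenant U 17 > Tenant L 7 > Tenant M 5.
Tenant Z: +70 to 70 (cap) → 30 left.
Only 30 left; Tenant R takes them to reach 30.
Total = 19×30 + 21×70 = 2040.

2040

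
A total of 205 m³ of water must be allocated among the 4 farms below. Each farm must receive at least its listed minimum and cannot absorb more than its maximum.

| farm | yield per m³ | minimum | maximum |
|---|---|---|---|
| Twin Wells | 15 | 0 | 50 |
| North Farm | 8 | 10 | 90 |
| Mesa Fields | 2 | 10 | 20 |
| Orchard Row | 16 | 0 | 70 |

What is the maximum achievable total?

2490

Meeting every minimum uses 0+10+10+0 = 20 m³, leaving 185.
Rank by yield per m³: Orchard Row 16 > Twin Wells 15 > North Farm 8 > Mesa Fields 2.
Orchard Row: +70 to 70 (cap) → 115 left.
Twin Wells takes 50 more to reach its cap of 50 → 65 left.
North Farm has room for 80 more but only 65 remain, so it gets 75.
Total = 15×50 + 8×75 + 2×10 + 16×70 = 2490.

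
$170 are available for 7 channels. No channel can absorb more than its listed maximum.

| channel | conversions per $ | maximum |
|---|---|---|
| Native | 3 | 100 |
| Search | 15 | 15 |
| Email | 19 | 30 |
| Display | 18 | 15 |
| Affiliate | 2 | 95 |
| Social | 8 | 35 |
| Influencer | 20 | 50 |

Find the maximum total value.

2420

Order the channels by conversions per $: Influencer 20 > Email 19 > Display 18 > Search 15 > Social 8 > Native 3 > Affiliate 2.
Influencer takes 50 to reach its cap of 50 — 120 left.
Email takes 30 to reach its cap of 30 — 90 left.
Give Display 15 to hit its cap of 15 — 75 left.
Search: +15 to 15 (cap) — 60 left.
Social: +35 to 35 (cap) — 25 left.
Only 25 left; Native takes them to reach 25.
Total = 3×25 + 15×15 + 19×30 + 18×15 + 8×35 + 20×50 = 2420.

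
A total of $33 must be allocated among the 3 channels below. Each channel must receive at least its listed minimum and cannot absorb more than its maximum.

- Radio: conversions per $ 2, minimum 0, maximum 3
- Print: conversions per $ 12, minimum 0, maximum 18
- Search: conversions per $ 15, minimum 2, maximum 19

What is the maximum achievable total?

Meeting every minimum uses 0+0+2 = 2 $, leaving 31.
Rank by conversions per $: Search 15 > Print 12 > Radio 2.
Search: +17 to 19 (cap) ; 14 left.
Print: +14 (room for 18) → 14. Pool exhausted.
Total = 12×14 + 15×19 = 453.

453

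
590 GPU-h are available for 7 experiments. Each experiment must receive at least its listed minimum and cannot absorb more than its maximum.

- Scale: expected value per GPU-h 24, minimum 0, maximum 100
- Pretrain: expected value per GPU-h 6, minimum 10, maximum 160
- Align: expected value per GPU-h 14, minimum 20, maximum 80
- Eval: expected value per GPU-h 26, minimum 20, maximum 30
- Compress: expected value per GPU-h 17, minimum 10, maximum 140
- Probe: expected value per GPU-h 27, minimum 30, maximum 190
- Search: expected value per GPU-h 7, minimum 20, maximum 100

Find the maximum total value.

12150

Meeting every minimum uses 0+10+20+20+10+30+20 = 110 GPU-h, leaving 480.
Highest expected value per GPU-h first: Probe 27 > Eval 26 > Scale 24 > Compress 17 > Align 14 > Search 7 > Pretrain 6.
Probe: +160 to 190 (cap) → 320 left.
Eval takes 10 more to reach its cap of 30 → 310 left.
Give Scale 100 more to hit its cap of 100 → 210 left.
Compress takes 130 more to reach its cap of 140 → 80 left.
Align: +60 to 80 (cap) → 20 left.
Only 20 left; Search takes them to reach 40.
Total = 24×100 + 6×10 + 14×80 + 26×30 + 17×140 + 27×190 + 7×40 = 12150.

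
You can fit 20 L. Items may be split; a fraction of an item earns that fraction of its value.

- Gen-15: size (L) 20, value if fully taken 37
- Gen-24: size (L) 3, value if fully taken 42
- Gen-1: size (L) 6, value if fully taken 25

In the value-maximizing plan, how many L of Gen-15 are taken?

Best value per unit of size first: Gen-24 42/3≈14, Gen-1 25/6≈4.17, Gen-15 37/20≈1.85.
Gen-24: take in full, 3 L for value 42 ; 17 left.
Gen-1: take in full, 6 L for value 25 ; 11 left.
Only 11 L remain; take 11/20 of Gen-15 for value 37×11/20 = 20.35.

11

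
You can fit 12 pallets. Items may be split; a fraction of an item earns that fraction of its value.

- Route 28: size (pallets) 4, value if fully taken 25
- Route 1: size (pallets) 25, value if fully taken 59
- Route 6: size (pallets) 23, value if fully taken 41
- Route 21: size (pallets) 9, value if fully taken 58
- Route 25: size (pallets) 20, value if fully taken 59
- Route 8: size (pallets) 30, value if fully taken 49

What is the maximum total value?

76.75

Sort by value density: Route 21 58/9≈6.44, Route 28 25/4≈6.25, Route 25 59/20≈2.95, Route 1 59/25≈2.36, Route 6 41/23≈1.78, Route 8 49/30≈1.63.
All 9 pallets of Route 21 fit (value 58) → 3 remain.
3 pallets left: a 3/4 share of Route 28 gives 25×3/4 = 18.75.
Total value = 76.75.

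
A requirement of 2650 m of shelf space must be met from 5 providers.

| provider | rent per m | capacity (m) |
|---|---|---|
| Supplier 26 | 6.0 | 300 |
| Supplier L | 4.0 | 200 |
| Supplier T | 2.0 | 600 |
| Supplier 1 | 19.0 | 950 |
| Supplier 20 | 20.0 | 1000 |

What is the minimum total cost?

Fill from the cheapest provider first.
Supplier T at 2.0: take all 600 m → 2050 still needed.
Take 200 from Supplier L at 4.0 → need 1850 more.
Supplier 26 (6.0): use full 300 → 1550 m to go.
Supplier 1 at 19.0: take all 950 m → 600 still needed.
Supplier 20 at 20.0: take 600 of its 1000 → requirement met.
Cost = 600×2.0 + 200×4.0 + 300×6.0 + 950×19.0 + 600×20.0 = 33850.

33850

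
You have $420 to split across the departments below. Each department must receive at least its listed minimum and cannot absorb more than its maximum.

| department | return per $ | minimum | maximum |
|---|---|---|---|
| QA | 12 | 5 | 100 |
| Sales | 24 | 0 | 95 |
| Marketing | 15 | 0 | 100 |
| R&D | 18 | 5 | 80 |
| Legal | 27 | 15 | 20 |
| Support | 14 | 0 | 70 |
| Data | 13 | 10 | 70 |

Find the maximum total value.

7450

Meeting every minimum uses 5+0+0+5+15+0+10 = 35 $, leaving 385.
Rank by return per $: Legal 27 > Sales 24 > R&D 18 > Marketing 15 > Support 14 > Data 13 > QA 12.
Legal: +5 to 20 (cap) ; 380 left.
Give Sales 95 more to hit its cap of 95 ; 285 left.
Give R&D 75 more to hit its cap of 80 ; 210 left.
Marketing: +100 to 100 (cap) ; 110 left.
Support: +70 to 70 (cap) ; 40 left.
Data: +40 (room for 60) → 50. Pool exhausted.
Total = 12×5 + 24×95 + 15×100 + 18×80 + 27×20 + 14×70 + 13×50 = 7450.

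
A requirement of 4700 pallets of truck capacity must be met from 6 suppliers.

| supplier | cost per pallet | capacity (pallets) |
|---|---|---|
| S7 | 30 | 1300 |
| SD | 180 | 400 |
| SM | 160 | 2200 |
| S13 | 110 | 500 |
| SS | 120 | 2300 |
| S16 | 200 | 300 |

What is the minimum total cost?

466000

Fill from the cheapest supplier first.
Take 1300 from S7 at 30 — need 3400 more.
Take 500 from S13 at 110 — need 2900 more.
SS at 120: take all 2300 pallets — 600 still needed.
SM (160): take the remaining 600 — done.
SD, S16: unused.
Cost = 1300×30 + 500×110 + 2300×120 + 600×160 = 466000.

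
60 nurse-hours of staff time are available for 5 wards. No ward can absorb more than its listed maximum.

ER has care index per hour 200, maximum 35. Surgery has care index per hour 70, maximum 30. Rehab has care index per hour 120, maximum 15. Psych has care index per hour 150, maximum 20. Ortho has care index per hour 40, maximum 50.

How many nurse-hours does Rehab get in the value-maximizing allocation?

5

Highest care index per hour first: ER 200 > Psych 150 > Rehab 120 > Surgery 70 > Ortho 40.
ER: +35 to 35 (cap) → 25 left.
Give Psych 20 to hit its cap of 20 → 5 left.
Only 5 left; Rehab takes them to reach 5.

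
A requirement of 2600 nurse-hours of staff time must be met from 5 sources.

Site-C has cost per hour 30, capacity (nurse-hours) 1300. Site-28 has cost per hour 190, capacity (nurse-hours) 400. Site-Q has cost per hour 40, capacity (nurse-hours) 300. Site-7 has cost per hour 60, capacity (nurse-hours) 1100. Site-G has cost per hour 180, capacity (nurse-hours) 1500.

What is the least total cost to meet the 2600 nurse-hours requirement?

Cheapest first:
Take 1300 from Site-C at 30 → need 1300 more.
Site-Q (40): use full 300 → 1000 nurse-hours to go.
Site-7 (60): take the remaining 1000 → done.
Site-G, Site-28: unused.
Cost = 1300×30 + 300×40 + 1000×60 = 111000.

111000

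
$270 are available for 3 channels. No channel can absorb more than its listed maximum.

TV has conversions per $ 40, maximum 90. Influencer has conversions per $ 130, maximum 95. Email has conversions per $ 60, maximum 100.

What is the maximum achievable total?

Rank by conversions per $: Influencer 130 > Email 60 > TV 40.
Influencer takes 95 to reach its cap of 95 — 175 left.
Email takes 100 to reach its cap of 100 — 75 left.
TV has room for 90 but only 75 remain, so it gets 75.
Total = 40×75 + 130×95 + 60×100 = 21350.

21350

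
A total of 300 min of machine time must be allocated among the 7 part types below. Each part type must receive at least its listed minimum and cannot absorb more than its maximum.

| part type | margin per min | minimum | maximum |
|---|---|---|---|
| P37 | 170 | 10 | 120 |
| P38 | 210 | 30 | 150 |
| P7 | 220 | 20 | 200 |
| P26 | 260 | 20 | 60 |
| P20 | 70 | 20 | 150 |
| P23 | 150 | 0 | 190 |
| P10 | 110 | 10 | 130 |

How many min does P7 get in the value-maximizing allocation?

Meeting every minimum uses 10+30+20+20+20+0+10 = 110 min, leaving 190.
Rank by margin per min: P26 260 > P7 220 > P38 210 > P37 170 > P23 150 > P10 110 > P20 70.
P26 takes 40 more to reach its cap of 60 → 150 left.
Only 150 left; P7 takes them to reach 170.

170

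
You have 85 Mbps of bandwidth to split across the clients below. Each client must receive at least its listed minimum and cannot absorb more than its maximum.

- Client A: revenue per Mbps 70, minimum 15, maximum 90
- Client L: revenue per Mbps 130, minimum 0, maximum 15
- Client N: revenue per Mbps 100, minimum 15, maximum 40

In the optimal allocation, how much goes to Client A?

30

Meeting every minimum uses 15+0+15 = 30 Mbps, leaving 55.
Highest revenue per Mbps first: Client L 130 > Client N 100 > Client A 70.
Client L takes 15 more to reach its cap of 15 → 40 left.
Give Client N 25 more to hit its cap of 40 → 15 left.
Only 15 left; Client A takes them to reach 30.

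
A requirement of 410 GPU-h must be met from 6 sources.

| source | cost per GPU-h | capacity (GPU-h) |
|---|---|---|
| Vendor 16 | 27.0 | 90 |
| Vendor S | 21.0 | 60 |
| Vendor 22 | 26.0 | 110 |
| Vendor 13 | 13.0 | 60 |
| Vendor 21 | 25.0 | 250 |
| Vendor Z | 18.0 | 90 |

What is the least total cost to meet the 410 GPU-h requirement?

8660

Cheapest first:
Take 60 from Vendor 13 at 13.0 ; need 350 more.
Vendor Z at 18.0: take all 90 GPU-h ; 260 still needed.
Take 60 from Vendor S at 21.0 ; need 200 more.
Take 200 from Vendor 21 at 25.0 to finish.
Vendor 22, Vendor 16: unused.
Cost = 60×13.0 + 90×18.0 + 60×21.0 + 200×25.0 = 8660.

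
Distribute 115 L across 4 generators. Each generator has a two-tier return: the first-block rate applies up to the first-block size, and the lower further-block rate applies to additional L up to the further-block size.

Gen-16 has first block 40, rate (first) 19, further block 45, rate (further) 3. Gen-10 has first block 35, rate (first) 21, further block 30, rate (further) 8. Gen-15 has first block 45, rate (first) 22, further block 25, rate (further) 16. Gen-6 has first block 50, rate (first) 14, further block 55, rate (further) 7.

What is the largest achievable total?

Treat each block as its own option and order by rate: Gen-15/tier1 22 > Gen-10/tier1 21 > Gen-16/tier1 19 > Gen-15/tier2 16 > Gen-6/tier1 14 > Gen-10/tier2 8 > Gen-6/tier2 7 > Gen-16/tier2 3.
Gen-15 tier1 at 22: fill all 45 — 70 left.
Fill Gen-10 tier1 block (35 at 21) — 35 left.
Gen-16/tier1: +35 of 40 at 19; pool empty.
Total = 22×45 + 21×35 + 19×35 = 2390.

2390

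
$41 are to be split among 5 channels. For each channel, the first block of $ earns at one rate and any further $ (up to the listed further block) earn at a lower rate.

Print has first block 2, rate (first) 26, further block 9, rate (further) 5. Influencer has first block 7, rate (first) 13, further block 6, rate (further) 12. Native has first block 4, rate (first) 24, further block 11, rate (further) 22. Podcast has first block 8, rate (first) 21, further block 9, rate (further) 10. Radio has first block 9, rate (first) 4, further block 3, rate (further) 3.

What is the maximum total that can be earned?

Order all 10 blocks by rate: Print/T1 26 > Native/T1 24 > Native/T2 22 > Podcast/T1 21 > Influencer/T1 13 > Influencer/T2 12 > Podcast/T2 10 > Print/T2 5 > Radio/T1 4 > Radio/T2 3.
Print T1 at 26: fill all 2 → 39 left.
Native T1 at 24: fill all 4 → 35 left.
Fill Native T2 block (11 at 22) → 24 left.
Podcast/T1 (21): +8 → 16 left.
Influencer T1 at 13: fill all 7 → 9 left.
Influencer T2 at 12: fill all 6 → 3 left.
Podcast/T2: +3 of 9 at 10; pool empty.
Total = 26×2 + 24×4 + 22×11 + 21×8 + 13×7 + 12×6 + 10×3 = 751.

751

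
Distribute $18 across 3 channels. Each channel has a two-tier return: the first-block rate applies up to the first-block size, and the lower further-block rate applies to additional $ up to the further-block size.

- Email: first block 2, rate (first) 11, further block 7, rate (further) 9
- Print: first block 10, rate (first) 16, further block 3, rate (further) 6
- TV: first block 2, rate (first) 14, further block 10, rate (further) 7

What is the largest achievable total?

Treat each block as its own option and order by rate: Print/tier1 16 > TV/tier1 14 > Email/tier1 11 > Email/tier2 9 > TV/tier2 7 > Print/tier2 6.
Fill Print tier1 block (10 at 16) — 8 left.
TV/tier1 (14): +2 — 6 left.
Fill Email tier1 block (2 at 11) — 4 left.
Email/tier2: +4 of 7 at 9; pool empty.
Total = 16×10 + 14×2 + 11×2 + 9×4 = 246.

246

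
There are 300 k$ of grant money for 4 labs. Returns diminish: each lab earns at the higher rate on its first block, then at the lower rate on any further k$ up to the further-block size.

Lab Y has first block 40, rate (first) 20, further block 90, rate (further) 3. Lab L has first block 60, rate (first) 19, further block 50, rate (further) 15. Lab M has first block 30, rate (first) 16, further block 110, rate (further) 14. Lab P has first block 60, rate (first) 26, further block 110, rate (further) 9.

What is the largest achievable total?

Order all 8 blocks by rate: Lab P/first 26 > Lab Y/first 20 > Lab L/first 19 > Lab M/first 16 > Lab L/second 15 > Lab M/second 14 > Lab P/second 9 > Lab Y/second 3.
Lab P first at 26: fill all 60 ; 240 left.
Fill Lab Y first block (40 at 20) ; 200 left.
Lab L first at 19: fill all 60 ; 140 left.
Fill Lab M first block (30 at 16) ; 110 left.
Lab L/second (15): +50 ; 60 left.
60 remain; put them into Lab M second at 14.
Total = 26×60 + 20×40 + 19×60 + 16×30 + 15×50 + 14×60 = 5570.

5570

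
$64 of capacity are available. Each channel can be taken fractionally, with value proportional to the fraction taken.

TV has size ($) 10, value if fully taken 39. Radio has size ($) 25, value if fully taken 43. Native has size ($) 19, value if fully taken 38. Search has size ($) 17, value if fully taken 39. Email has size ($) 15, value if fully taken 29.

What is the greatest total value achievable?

Sort by value density: TV 39/10≈3.9, Search 39/17≈2.29, Native 38/19≈2, Email 29/15≈1.93, Radio 43/25≈1.72.
All 10 $ of TV fit (value 39) → 54 remain.
Take all of Search (17 $, value 39) → 37 $ left.
All 19 $ of Native fit (value 38) → 18 remain.
All 15 $ of Email fit (value 29) → 3 remain.
Fill the last 3 $ with part of Radio: 3/25 of it earns 5.16.
Total value = 150.16.

150.16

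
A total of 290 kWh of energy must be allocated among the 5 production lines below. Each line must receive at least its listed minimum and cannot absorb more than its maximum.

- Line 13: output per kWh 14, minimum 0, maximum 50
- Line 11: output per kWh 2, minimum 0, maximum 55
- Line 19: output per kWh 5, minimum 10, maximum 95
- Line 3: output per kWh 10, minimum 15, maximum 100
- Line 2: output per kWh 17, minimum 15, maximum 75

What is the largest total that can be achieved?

3300

Meeting every minimum uses 0+0+10+15+15 = 40 kWh, leaving 250.
Highest output per kWh first: Line 2 17 > Line 13 14 > Line 3 10 > Line 19 5 > Line 11 2.
Give Line 2 60 more to hit its cap of 75 → 190 left.
Line 13: +50 to 50 (cap) → 140 left.
Give Line 3 85 more to hit its cap of 100 → 55 left.
Only 55 left; Line 19 takes them to reach 65.
Total = 14×50 + 5×65 + 10×100 + 17×75 = 3300.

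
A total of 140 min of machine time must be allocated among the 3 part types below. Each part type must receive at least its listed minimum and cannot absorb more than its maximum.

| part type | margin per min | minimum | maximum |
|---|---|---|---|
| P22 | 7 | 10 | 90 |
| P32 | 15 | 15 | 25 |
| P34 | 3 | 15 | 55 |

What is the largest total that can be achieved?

1080

Meeting every minimum uses 10+15+15 = 40 min, leaving 100.
Highest margin per min first: P32 15 > P22 7 > P34 3.
P32: +10 to 25 (cap) ; 90 left.
P22: +80 to 90 (cap) ; 10 left.
Only 10 left; P34 takes them to reach 25.
Total = 7×90 + 15×25 + 3×25 = 1080.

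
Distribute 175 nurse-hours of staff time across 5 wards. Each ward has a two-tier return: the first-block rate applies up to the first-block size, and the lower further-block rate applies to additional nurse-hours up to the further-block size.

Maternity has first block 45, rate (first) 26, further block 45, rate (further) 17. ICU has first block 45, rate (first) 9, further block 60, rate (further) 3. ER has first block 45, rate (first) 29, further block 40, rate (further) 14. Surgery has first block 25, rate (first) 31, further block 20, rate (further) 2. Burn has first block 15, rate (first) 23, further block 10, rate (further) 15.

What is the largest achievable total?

4360

Order all 10 blocks by rate: Surgery/tier1 31 > ER/tier1 29 > Maternity/tier1 26 > Burn/tier1 23 > Maternity/tier2 17 > Burn/tier2 15 > ER/tier2 14 > ICU/tier1 9 > ICU/tier2 3 > Surgery/tier2 2.
Surgery/tier1 (31): +25 → 150 left.
ER/tier1 (29): +45 → 105 left.
Maternity/tier1 (26): +45 → 60 left.
Fill Burn tier1 block (15 at 23) → 45 left.
Maternity tier2 at 17: fill all 45 → 0 left.
Total = 31×25 + 29×45 + 26×45 + 23×15 + 17×45 = 4360.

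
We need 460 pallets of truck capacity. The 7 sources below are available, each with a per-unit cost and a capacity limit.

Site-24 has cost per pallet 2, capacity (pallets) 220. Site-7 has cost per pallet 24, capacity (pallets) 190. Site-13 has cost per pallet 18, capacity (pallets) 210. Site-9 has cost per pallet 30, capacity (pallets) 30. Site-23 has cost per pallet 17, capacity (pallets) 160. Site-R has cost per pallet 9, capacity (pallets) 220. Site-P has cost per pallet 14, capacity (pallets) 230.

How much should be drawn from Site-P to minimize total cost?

Fill from the cheapest source first.
Site-24 at 2: take all 220 pallets ; 240 still needed.
Site-R (9): use full 220 ; 20 pallets to go.
Take 20 from Site-P at 14 to finish.
Site-23, Site-13, Site-7, Site-9: unused.

20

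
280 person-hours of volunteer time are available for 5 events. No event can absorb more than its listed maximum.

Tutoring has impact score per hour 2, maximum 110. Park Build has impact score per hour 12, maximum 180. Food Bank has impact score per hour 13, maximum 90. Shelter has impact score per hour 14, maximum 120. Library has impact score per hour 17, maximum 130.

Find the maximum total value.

4280

Highest impact score per hour first: Library 17 > Shelter 14 > Food Bank 13 > Park Build 12 > Tutoring 2.
Give Library 130 to hit its cap of 130 — 150 left.
Shelter takes 120 to reach its cap of 120 — 30 left.
Only 30 left; Food Bank takes them to reach 30.
Total = 13×30 + 14×120 + 17×130 = 4280.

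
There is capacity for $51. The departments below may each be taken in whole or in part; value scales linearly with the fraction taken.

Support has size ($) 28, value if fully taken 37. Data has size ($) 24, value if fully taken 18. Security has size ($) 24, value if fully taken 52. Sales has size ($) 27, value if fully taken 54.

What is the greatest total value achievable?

Sort by value density: Security 52/24≈2.17, Sales 54/27≈2, Support 37/28≈1.32, Data 18/24≈0.75.
Security: take in full, 24 $ for value 52 ; 27 left.
Sales: take in full, 27 $ for value 54 ; 0 left.
Total value = 106.

106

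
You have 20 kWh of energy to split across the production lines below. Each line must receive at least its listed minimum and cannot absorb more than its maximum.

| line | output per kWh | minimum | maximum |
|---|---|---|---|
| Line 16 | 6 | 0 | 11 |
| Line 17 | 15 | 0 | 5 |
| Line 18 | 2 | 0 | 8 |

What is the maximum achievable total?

149

Meeting every minimum uses 0+0+0 = 0 kWh, leaving 20.
Highest output per kWh first: Line 17 15 > Line 16 6 > Line 18 2.
Give Line 17 5 more to hit its cap of 5 → 15 left.
Give Line 16 11 more to hit its cap of 11 → 4 left.
Line 18 has room for 8 more but only 4 remain, so it gets 4.
Total = 6×11 + 15×5 + 2×4 = 149.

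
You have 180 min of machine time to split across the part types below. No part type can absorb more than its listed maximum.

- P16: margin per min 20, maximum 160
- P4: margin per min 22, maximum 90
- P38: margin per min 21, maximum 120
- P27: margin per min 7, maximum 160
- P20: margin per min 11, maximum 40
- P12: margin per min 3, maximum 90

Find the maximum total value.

Order the part types by margin per min: P4 22 > P38 21 > P16 20 > P20 11 > P27 7 > P12 3.
Give P4 90 to hit its cap of 90 — 90 left.
Only 90 left; P38 takes them to reach 90.
Total = 22×90 + 21×90 = 3870.

3870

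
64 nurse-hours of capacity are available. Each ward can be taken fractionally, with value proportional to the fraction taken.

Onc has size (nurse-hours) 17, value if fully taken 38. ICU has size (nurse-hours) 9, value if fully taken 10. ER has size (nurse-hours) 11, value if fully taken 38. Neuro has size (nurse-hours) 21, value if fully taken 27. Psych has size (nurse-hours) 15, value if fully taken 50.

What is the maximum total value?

153

Sort by value density: ER 38/11≈3.45, Psych 50/15≈3.33, Onc 38/17≈2.24, Neuro 27/21≈1.29, ICU 10/9≈1.11.
Take all of ER (11 nurse-hours, value 38) ; 53 nurse-hours left.
Psych: take in full, 15 nurse-hours for value 50 ; 38 left.
Onc: take in full, 17 nurse-hours for value 38 ; 21 left.
Neuro: take in full, 21 nurse-hours for value 27 ; 0 left.
Total value = 153.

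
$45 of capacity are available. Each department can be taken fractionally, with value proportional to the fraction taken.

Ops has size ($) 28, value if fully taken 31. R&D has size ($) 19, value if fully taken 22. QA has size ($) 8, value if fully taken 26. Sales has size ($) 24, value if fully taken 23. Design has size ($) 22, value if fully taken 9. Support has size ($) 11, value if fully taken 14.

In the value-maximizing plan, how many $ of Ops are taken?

Sort by value density: QA 26/8≈3.25, Support 14/11≈1.27, R&D 22/19≈1.16, Ops 31/28≈1.11, Sales 23/24≈0.958, Design 9/22≈0.409.
All 8 $ of QA fit (value 26) ; 37 remain.
Take all of Support (11 $, value 14) ; 26 $ left.
All 19 $ of R&D fit (value 22) ; 7 remain.
Fill the last 7 $ with part of Ops: 7/28 of it earns 7.75.

7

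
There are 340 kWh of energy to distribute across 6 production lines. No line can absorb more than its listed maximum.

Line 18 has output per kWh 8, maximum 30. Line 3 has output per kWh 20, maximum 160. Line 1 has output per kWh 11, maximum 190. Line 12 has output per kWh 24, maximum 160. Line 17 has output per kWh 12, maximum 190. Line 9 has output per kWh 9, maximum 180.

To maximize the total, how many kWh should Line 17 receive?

20

Order the production lines by output per kWh: Line 12 24 > Line 3 20 > Line 17 12 > Line 1 11 > Line 9 9 > Line 18 8.
Give Line 12 160 to hit its cap of 160 ; 180 left.
Line 3: +160 to 160 (cap) ; 20 left.
Line 17 has room for 190 but only 20 remain, so it gets 20.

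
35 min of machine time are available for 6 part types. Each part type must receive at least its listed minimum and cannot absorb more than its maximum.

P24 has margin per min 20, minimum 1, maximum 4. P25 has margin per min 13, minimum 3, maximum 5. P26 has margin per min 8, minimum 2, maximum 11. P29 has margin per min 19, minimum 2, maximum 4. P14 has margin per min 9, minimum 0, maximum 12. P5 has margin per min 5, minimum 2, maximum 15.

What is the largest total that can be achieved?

403

Meeting every minimum uses 1+3+2+2+0+2 = 10 min, leaving 25.
Highest margin per min first: P24 20 > P29 19 > P25 13 > P14 9 > P26 8 > P5 5.
P24: +3 to 4 (cap) ; 22 left.
Give P29 2 more to hit its cap of 4 ; 20 left.
P25 takes 2 more to reach its cap of 5 ; 18 left.
Give P14 12 more to hit its cap of 12 ; 6 left.
Only 6 left; P26 takes them to reach 8.
Total = 20×4 + 13×5 + 8×8 + 19×4 + 9×12 + 5×2 = 403.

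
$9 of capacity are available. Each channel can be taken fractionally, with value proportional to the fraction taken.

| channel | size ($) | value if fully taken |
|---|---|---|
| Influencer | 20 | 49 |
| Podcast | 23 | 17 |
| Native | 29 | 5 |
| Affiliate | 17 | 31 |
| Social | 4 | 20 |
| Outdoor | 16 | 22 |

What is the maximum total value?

32.25

Sort by value density: Social 20/4≈5, Influencer 49/20≈2.45, Affiliate 31/17≈1.82, Outdoor 22/16≈1.38, Podcast 17/23≈0.739, Native 5/29≈0.172.
Social: take in full, 4 $ for value 20 — 5 left.
Only 5 $ remain; take 5/20 of Influencer for value 49×5/20 = 12.25.
Total value = 32.25.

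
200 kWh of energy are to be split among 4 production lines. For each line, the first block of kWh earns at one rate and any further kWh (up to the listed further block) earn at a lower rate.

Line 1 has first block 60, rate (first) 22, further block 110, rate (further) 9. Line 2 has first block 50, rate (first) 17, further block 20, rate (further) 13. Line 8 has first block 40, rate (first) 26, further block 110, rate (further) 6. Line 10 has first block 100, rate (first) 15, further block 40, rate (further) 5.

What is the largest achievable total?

Treat each block as its own option and order by rate: Line 8/first 26 > Line 1/first 22 > Line 2/first 17 > Line 10/first 15 > Line 2/second 13 > Line 1/second 9 > Line 8/second 6 > Line 10/second 5.
Line 8 first at 26: fill all 40 → 160 left.
Line 1 first at 22: fill all 60 → 100 left.
Line 2 first at 17: fill all 50 → 50 left.
Line 10/first: +50 of 100 at 15; pool empty.
Total = 26×40 + 22×60 + 17×50 + 15×50 = 3960.

3960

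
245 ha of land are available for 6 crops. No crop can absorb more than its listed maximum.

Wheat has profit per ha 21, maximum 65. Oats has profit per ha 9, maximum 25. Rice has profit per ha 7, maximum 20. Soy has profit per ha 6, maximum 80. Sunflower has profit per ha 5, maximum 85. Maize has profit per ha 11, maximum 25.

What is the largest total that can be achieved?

Order the crops by profit per ha: Wheat 21 > Maize 11 > Oats 9 > Rice 7 > Soy 6 > Sunflower 5.
Wheat: +65 to 65 (cap) — 180 left.
Give Maize 25 to hit its cap of 25 — 155 left.
Oats: +25 to 25 (cap) — 130 left.
Rice: +20 to 20 (cap) — 110 left.
Soy: +80 to 80 (cap) — 30 left.
Sunflower has room for 85 but only 30 remain, so it gets 30.
Total = 21×65 + 9×25 + 7×20 + 6×80 + 5×30 + 11×25 = 2635.

2635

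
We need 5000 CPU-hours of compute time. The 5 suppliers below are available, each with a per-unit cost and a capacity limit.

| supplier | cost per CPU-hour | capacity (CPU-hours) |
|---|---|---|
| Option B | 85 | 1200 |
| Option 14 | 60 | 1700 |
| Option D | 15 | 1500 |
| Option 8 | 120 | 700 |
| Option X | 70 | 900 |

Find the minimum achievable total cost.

Use suppliers in increasing cost order.
Option D (15): use full 1500 → 3500 CPU-hours to go.
Take 1700 from Option 14 at 60 → need 1800 more.
Option X (70): use full 900 → 900 CPU-hours to go.
Option B at 85: take 900 of its 1200 → requirement met.
Option 8: unused.
Cost = 1500×15 + 1700×60 + 900×70 + 900×85 = 264000.

264000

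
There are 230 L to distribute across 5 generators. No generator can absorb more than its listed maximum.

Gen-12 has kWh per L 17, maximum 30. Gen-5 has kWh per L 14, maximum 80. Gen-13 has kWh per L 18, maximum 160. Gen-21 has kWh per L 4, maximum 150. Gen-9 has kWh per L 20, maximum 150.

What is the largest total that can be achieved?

Highest kWh per L first: Gen-9 20 > Gen-13 18 > Gen-12 17 > Gen-5 14 > Gen-21 4.
Give Gen-9 150 to hit its cap of 150 → 80 left.
Gen-13 has room for 160 but only 80 remain, so it gets 80.
Total = 18×80 + 20×150 = 4440.

4440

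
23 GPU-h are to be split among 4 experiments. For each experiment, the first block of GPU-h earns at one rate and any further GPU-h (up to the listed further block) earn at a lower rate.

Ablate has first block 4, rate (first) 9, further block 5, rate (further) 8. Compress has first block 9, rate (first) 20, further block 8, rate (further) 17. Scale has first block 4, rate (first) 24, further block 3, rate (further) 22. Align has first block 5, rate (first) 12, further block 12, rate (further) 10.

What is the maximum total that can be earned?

461

Order all 8 blocks by rate: Scale/tier1 24 > Scale/tier2 22 > Compress/tier1 20 > Compress/tier2 17 > Align/tier1 12 > Align/tier2 10 > Ablate/tier1 9 > Ablate/tier2 8.
Scale/tier1 (24): +4 ; 19 left.
Fill Scale tier2 block (3 at 22) ; 16 left.
Compress/tier1 (20): +9 ; 7 left.
7 remain; put them into Compress tier2 at 17.
Total = 24×4 + 22×3 + 20×9 + 17×7 = 461.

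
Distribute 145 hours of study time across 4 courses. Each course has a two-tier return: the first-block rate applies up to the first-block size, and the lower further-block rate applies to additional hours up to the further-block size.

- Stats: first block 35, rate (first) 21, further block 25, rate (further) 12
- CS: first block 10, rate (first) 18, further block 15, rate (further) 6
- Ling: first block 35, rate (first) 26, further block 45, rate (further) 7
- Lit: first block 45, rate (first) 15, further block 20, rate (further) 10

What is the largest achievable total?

Order all 8 blocks by rate: Ling/first 26 > Stats/first 21 > CS/first 18 > Lit/first 15 > Stats/second 12 > Lit/second 10 > Ling/second 7 > CS/second 6.
Ling/first (26): +35 — 110 left.
Stats first at 21: fill all 35 — 75 left.
Fill CS first block (10 at 18) — 65 left.
Lit/first (15): +45 — 20 left.
Stats second at 12: only 20 left, fill 20.
Total = 26×35 + 21×35 + 18×10 + 15×45 + 12×20 = 2740.

2740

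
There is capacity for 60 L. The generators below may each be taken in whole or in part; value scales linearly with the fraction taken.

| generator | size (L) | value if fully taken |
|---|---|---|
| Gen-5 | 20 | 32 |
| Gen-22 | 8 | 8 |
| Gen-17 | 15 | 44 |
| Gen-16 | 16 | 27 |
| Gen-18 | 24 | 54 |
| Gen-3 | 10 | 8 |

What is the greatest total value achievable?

133

Rank by value-to-size ratio: Gen-17 44/15≈2.93, Gen-18 54/24≈2.25, Gen-16 27/16≈1.69, Gen-5 32/20≈1.6, Gen-22 8/8≈1, Gen-3 8/10≈0.8.
All 15 L of Gen-17 fit (value 44) → 45 remain.
Take all of Gen-18 (24 L, value 54) → 21 L left.
All 16 L of Gen-16 fit (value 27) → 5 remain.
Fill the last 5 L with part of Gen-5: 5/20 of it earns 8.
Total value = 133.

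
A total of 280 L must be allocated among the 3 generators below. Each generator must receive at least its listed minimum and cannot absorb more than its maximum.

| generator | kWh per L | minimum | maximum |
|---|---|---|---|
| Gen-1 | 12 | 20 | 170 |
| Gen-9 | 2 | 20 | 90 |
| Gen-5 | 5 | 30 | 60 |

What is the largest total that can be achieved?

Meeting every minimum uses 20+20+30 = 70 L, leaving 210.
Highest kWh per L first: Gen-1 12 > Gen-5 5 > Gen-9 2.
Gen-1: +150 to 170 (cap) ; 60 left.
Gen-5: +30 to 60 (cap) ; 30 left.
Gen-9 has room for 70 more but only 30 remain, so it gets 50.
Total = 12×170 + 2×50 + 5×60 = 2440.

2440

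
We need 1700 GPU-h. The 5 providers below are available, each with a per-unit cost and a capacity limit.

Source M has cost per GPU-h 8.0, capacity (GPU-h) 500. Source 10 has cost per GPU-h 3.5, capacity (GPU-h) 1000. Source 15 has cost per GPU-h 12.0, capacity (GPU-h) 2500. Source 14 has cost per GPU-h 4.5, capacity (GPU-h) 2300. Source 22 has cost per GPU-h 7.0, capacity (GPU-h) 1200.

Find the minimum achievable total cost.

6650

Fill from the cheapest provider first.
Source 10 (3.5): use full 1000 ; 700 GPU-h to go.
Source 14 at 4.5: take 700 of its 2300 ; requirement met.
Source 22, Source M, Source 15: unused.
Cost = 1000×3.5 + 700×4.5 = 6650.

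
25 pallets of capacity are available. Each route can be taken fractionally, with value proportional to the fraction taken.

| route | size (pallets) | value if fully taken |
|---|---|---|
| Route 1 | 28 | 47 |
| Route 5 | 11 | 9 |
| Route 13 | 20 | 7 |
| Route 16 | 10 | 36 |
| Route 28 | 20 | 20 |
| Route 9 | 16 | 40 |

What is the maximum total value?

Rank by value-to-size ratio: Route 16 36/10≈3.6, Route 9 40/16≈2.5, Route 1 47/28≈1.68, Route 28 20/20≈1, Route 5 9/11≈0.818, Route 13 7/20≈0.35.
Route 16: take in full, 10 pallets for value 36 — 15 left.
15 pallets left: a 15/16 share of Route 9 gives 40×15/16 = 37.5.
Total value = 73.5.

73.5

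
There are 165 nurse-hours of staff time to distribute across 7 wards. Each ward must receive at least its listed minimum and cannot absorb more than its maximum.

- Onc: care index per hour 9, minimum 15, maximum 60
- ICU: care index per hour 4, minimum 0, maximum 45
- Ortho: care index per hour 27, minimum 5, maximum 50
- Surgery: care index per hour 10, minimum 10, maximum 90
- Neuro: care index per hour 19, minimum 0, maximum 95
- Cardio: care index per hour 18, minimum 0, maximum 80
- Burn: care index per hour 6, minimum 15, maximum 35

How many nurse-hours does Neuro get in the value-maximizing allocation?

75

Meeting every minimum uses 15+0+5+10+0+0+15 = 45 nurse-hours, leaving 120.
Highest care index per hour first: Ortho 27 > Neuro 19 > Cardio 18 > Surgery 10 > Onc 9 > Burn 6 > ICU 4.
Ortho takes 45 more to reach its cap of 50 ; 75 left.
Only 75 left; Neuro takes them to reach 75.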